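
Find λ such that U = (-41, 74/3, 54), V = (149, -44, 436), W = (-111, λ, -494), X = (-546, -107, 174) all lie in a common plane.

488/3

Coplanarity ⇔ det[UV; UW; UX] = 0.
Expanding, this is linear in λ: (215710)λ + (-105266480/3) = 0.
So λ = 488/3.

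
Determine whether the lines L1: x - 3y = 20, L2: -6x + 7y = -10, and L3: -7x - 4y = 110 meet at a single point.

Yes

Intersecting L1 and L2: solving the 2×2 system gives (x, y) = (-10, -10).
Substitute into L3: (-7)(-10) + (-4)(-10) = 110.
This equals 110, so (-10, -10) lies on all three lines and they are concurrent.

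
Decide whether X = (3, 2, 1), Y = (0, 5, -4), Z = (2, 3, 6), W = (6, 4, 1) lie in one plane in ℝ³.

No

The four points are coplanar iff the 3×3 determinant with rows XY, XZ, XW is zero.
Rows: (-3, 3, -5), (-1, 1, 5), (3, 2, 0).
Expanding along the first row: (-3)(-10) − (3)(-15) + (-5)(-5) = 100.
Nonzero ⇒ not coplanar.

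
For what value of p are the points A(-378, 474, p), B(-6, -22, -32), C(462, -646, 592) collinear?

-528

Collinearity requires AB × AC = 0; each component is linear in p.
The x-component gives (-624)p + (-329472) = 0, so p = -528.
The remaining components then also vanish.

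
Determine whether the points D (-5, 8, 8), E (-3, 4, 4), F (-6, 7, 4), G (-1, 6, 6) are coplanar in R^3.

No

A normal to the plane through D, E, F is n = DE × DF = (12, 12, -6).
The plane has equation n·P = -12. For G: n·G = 24.
24 ≠ -12, so G is off the plane.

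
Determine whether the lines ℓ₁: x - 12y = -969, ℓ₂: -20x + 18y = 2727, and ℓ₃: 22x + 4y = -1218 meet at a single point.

Intersecting ℓ₁ and ℓ₂: solving the 2×2 system gives (x, y) = (-2547/37, 5551/74).
Substitute into ℓ₃: (22)(-2547/37) + (4)(5551/74) = -44932/37.
But ℓ₃ requires -1218 ≠ -44932/37, so the three lines have no common point.

No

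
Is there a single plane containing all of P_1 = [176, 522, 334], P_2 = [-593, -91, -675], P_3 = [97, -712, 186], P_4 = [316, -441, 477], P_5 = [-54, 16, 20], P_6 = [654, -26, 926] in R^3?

Yes

The plane through P_1, P_2, P_3 has normal n = P_1P_2 × P_1P_3 = (-1154382, -34101, 900519) and equation n·P = 79801392.
Checking the remaining points: n·P_4 = 79801392, n·P_5 = 79801392, n·P_6 = 79801392.
All equal 79801392, so all 6 points lie in one plane.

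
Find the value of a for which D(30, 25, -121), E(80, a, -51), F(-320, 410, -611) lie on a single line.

Collinearity requires DE × DF = 0; each component is linear in a.
The x-component gives (-490)a + (-14700) = 0, so a = -30.
The remaining components then also vanish.

-30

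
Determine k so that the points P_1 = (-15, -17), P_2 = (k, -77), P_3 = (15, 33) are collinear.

-51

The three points are collinear iff det[P_1P_2; P_1P_3] = 0.
This determinant is linear in k: (50)k + (2550) = 0, so k = -51.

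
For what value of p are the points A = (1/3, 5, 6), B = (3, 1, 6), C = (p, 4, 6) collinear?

Collinearity requires AB × AC = 0; each component is linear in p.
The z-component gives (4)p + (-4) = 0, so p = 1.
The remaining components then also vanish.

1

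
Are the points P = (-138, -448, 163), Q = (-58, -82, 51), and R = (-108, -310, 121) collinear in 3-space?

No

PQ = (80, 366, -112), PR = (30, 138, -42).
PQ × PR = (84, 0, 60).
The cross product is nonzero, so the points do not lie on one line.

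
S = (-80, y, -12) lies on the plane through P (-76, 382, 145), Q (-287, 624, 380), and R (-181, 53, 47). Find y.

A normal to the plane is n = PQ × PR = (53599, -45353, 94829).
S lies in the plane iff n · PS = 0.
This gives (-45353)y + (2222297) = 0, so y = 49.

49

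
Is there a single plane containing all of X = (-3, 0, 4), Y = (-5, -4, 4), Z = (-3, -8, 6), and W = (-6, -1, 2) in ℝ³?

No

A normal to the plane through X, Y, Z is n = XY × XZ = (-8, 4, 16).
The plane has equation n·P = 88. For W: n·W = 76.
76 ≠ 88, so W is off the plane.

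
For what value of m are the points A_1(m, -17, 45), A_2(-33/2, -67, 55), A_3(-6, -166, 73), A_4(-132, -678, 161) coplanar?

The points are coplanar iff A_1A_2 · (A_1A_3 × A_1A_4) = 0.
Expanding, this is linear in m: (-504)m + (-27216) = 0.
So m = -54.

-54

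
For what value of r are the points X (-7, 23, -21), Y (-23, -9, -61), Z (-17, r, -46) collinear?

3

Collinearity requires XY × XZ = 0; each component is linear in r.
The x-component gives (40)r + (-120) = 0, so r = 3.
The remaining components then also vanish.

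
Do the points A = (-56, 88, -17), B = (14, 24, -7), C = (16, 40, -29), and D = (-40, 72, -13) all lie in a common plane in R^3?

With A as base: AB = (70, -64, 10), AC = (72, -48, -12), AD = (16, -16, 4).
AC × AD = (-384, -480, -384).
AB · (AC × AD) = 0.
The scalar triple product vanishes, so the four points are coplanar.

Yes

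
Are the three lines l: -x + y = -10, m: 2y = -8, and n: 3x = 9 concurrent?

No

The three lines meet at one point iff the augmented coefficient matrix [aᵢ bᵢ cᵢ] has rank < 3, i.e. its determinant vanishes.
Here the determinant is 18.
Nonzero, so no common point exists.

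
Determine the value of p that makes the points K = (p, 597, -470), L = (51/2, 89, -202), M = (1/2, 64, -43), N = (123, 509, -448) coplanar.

279/2

The points are coplanar iff KL · (KM × KN) = 0.
Expanding, this is linear in p: (60630)p + (-8457885) = 0.
So p = 279/2.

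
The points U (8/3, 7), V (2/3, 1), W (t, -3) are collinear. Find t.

Collinearity: (W − U) must be parallel to (V − U) = (-2, -6).
Cross-multiplying the components: (t − 8/3)·(-6) = (-10)·(-2).
Solving gives t = -2/3.

-2/3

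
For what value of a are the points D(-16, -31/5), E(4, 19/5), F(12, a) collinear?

Collinearity: (F − D) must be parallel to (E − D) = (20, 10).
Cross-multiplying the components: (a − (-31/5))·(20) = (28)·(10).
Solving gives a = 39/5.

39/5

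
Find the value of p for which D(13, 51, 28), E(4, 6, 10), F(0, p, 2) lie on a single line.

-14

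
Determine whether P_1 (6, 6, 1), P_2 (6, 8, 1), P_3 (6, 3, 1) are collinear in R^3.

Yes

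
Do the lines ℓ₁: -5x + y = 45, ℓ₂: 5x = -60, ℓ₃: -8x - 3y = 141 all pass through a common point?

Yes

Intersecting ℓ₁ and ℓ₂: solving the 2×2 system gives (x, y) = (-12, -15).
Substitute into ℓ₃: (-8)(-12) + (-3)(-15) = 141.
This equals 141, so (-12, -15) lies on all three lines and they are concurrent.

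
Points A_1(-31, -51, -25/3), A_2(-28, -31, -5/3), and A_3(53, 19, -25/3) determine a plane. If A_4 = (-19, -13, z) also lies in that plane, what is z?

A normal to the plane is n = A_1A_2 × A_1A_3 = (-1400/3, 560, -1470).
A_4 lies in the plane iff n · A_1A_4 = 0.
This gives (-1470)z + (3430) = 0, so z = 7/3.

7/3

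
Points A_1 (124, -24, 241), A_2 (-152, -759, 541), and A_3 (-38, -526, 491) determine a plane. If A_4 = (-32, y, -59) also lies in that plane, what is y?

9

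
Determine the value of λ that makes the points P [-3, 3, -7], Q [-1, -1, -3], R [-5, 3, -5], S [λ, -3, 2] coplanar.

-3

Coplanarity ⇔ det[PQ; PR; PS] = 0.
Expanding, this is linear in λ: (-8)λ + (-24) = 0.
So λ = -3.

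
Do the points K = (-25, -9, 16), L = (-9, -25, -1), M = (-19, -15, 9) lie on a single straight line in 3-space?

No

KL = (16, -16, -17), KM = (6, -6, -7).
KL × KM = (10, 10, 0).
The cross product is nonzero, so the points do not lie on one line.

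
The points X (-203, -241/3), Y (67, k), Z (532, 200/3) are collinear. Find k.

The three points are collinear iff det[XY; XZ] = 0.
This determinant is linear in k: (-735)k + (-19355) = 0, so k = -79/3.

-79/3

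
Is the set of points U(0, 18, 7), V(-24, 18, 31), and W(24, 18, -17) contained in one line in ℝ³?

UV = (-24, 0, 24), UW = (24, 0, -24).
UV × UW = (0, 0, 0).
The cross product vanishes, so the three points are collinear.

Yes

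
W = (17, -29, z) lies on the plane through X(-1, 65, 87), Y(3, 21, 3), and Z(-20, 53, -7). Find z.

A normal to the plane is n = XY × XZ = (3128, 1972, -884).
W lies in the plane iff n · XW = 0.
This gives (-884)z + (-52156) = 0, so z = -59.

-59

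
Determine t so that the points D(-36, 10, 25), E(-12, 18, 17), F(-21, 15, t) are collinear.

Direction DE = (24, 8, -8). From the x-coordinate of F, the parameter along the line is τ = (-21 − (-36))/24 = 5/8.
Then t = 25 + 5/8·(-8) = 20.

20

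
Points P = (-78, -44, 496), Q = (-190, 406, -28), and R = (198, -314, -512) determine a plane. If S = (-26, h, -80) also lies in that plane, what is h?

A normal to the plane is n = PQ × PR = (-595080, -257520, -93960).
S lies in the plane iff n · PS = 0.
This gives (-257520)h + (11845920) = 0, so h = 46.

46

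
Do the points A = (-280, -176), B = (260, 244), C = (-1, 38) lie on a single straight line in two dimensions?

No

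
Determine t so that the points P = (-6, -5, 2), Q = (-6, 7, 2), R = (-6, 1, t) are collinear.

2

Collinearity requires PQ × PR = 0; each component is linear in t.
The x-component gives (12)t + (-24) = 0, so t = 2.
The remaining components then also vanish.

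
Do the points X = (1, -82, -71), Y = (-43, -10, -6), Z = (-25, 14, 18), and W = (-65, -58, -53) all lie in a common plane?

With X as base: XY = (-44, 72, 65), XZ = (-26, 96, 89), XW = (-66, 24, 18).
XZ × XW = (-408, -5406, 5712).
XY · (XZ × XW) = 0.
The scalar triple product vanishes, so the four points are coplanar.

Yes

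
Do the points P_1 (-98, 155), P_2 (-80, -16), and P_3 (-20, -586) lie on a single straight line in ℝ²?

Yes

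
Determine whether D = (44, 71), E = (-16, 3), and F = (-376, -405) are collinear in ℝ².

Yes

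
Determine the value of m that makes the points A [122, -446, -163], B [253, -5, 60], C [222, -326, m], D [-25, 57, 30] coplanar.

-89

Normal to plane ABD: n = (-27056, -58064, 130720); plane equation n·P = 1288352.
Requiring n·C = 1288352: (130720)m + (12922432) = 1288352.
So m = -89.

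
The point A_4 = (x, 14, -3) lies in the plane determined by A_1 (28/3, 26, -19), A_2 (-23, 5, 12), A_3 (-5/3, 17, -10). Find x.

-8

A normal to the plane is n = A_1A_2 × A_1A_3 = (90, -50, 60).
A_4 lies in the plane iff n · A_1A_4 = 0.
This gives (90)x + (720) = 0, so x = -8.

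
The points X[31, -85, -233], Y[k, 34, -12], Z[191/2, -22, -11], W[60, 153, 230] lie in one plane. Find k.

The points are coplanar iff XY · (XZ × XW) = 0.
Expanding, this is linear in k: (-23667)k + (1869693/2) = 0.
So k = 79/2.

79/2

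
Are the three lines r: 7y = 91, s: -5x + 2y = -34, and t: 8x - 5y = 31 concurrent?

Yes

Intersecting r and s: solving the 2×2 system gives (x, y) = (12, 13).
Substitute into t: (8)(12) + (-5)(13) = 31.
This equals 31, so (12, 13) lies on all three lines and they are concurrent.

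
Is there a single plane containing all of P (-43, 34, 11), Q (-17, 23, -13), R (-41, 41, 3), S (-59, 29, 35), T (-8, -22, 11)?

The plane through P, Q, R has normal n = PQ × PR = (256, 160, 204) and equation n·X = -3324.
Checking the remaining points: n·S = -3324, n·T = -3324.
All equal -3324, so all 5 points lie in one plane.

Yes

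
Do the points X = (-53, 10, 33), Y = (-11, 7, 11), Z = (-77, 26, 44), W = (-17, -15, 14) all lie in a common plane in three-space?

No

The four points are coplanar iff the 3×3 determinant with rows XY, XZ, XW is zero.
Rows: (42, -3, -22), (-24, 16, 11), (36, -25, -19).
Expanding along the first row: (42)(-29) − (-3)(60) + (-22)(24) = -1566.
Nonzero ⇒ not coplanar.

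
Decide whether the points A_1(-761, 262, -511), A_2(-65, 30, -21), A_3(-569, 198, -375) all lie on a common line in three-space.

No

A_1A_2 = (696, -232, 490), A_1A_3 = (192, -64, 136).
A_1A_2 × A_1A_3 = (-192, -576, 0).
The cross product is nonzero, so the points do not lie on one line.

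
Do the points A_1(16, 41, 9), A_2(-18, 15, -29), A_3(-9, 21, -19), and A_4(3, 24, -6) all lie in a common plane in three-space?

The four points are coplanar iff the 3×3 determinant with rows A_1A_2, A_1A_3, A_1A_4 is zero.
Rows: (-34, -26, -38), (-25, -20, -28), (-13, -17, -15).
Expanding along the first row: (-34)(-176) − (-26)(11) + (-38)(165) = 0.
Zero determinant ⇒ coplanar.

Yes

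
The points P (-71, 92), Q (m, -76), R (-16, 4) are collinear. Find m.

The three points are collinear iff det[PQ; PR] = 0.
This determinant is linear in m: (-88)m + (2992) = 0, so m = 34.

34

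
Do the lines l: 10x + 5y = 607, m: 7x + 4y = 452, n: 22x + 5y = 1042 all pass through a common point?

No

Intersecting l and m: solving the 2×2 system gives (x, y) = (168/5, 271/5).
Substitute into n: (22)(168/5) + (5)(271/5) = 5051/5.
But n requires 1042 ≠ 5051/5, so the three lines have no common point.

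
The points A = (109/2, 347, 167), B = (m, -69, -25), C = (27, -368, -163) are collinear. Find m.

77/2

Collinearity requires AB × AC = 0; each component is linear in m.
The y-component gives (330)m + (-12705) = 0, so m = 77/2.
The remaining components then also vanish.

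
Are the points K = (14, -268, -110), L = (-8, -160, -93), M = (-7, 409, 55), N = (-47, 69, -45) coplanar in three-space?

No

With K as base: KL = (-22, 108, 17), KM = (-21, 677, 165), KN = (-61, 337, 65).
KM × KN = (-11600, -8700, 34220).
KL · (KM × KN) = -102660.
Since -102660 ≠ 0, the four points are not coplanar.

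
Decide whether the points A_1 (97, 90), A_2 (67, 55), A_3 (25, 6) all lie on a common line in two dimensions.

Yes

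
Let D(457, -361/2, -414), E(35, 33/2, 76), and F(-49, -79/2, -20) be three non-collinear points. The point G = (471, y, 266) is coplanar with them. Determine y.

Coplanarity requires DE · (DF × DG) = 0.
DE = (-422, 197, 490), DF = (-506, 141, 394); the triple product is linear in y with coefficient -81672 and constant term 12699996.
Setting it to zero: y = 311/2.

311/2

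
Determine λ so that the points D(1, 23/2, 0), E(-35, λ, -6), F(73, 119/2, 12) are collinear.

Direction DF = (72, 48, 12). From the x-coordinate of E, the parameter along the line is τ = (-35 − 1)/72 = -1/2.
Then λ = 23/2 + (-1/2)·(48) = -25/2.

-25/2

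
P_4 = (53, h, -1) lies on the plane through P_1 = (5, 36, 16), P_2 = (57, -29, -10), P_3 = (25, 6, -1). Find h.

-19

A normal to the plane is n = P_1P_2 × P_1P_3 = (325, 364, -260).
P_4 lies in the plane iff n · P_1P_4 = 0.
This gives (364)h + (6916) = 0, so h = -19.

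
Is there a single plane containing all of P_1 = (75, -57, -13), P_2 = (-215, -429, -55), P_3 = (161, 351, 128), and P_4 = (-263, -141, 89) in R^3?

The four points are coplanar iff the 3×3 determinant with rows P_1P_2, P_1P_3, P_1P_4 is zero.
Rows: (-290, -372, -42), (86, 408, 141), (-338, -84, 102).
Expanding along the first row: (-290)(53460) − (-372)(56430) + (-42)(130680) = 0.
Zero determinant ⇒ coplanar.

Yes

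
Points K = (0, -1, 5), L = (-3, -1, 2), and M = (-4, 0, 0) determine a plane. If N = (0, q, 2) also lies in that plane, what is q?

2

Coplanarity requires KL · (KM × KN) = 0.
KL = (-3, 0, -3), KM = (-4, 1, -5); the triple product is linear in q with coefficient -3 and constant term 6.
Setting it to zero: q = 2.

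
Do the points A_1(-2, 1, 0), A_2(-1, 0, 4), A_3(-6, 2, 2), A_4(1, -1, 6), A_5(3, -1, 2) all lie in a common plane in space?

Yes

The plane through A_1, A_2, A_3 has normal n = A_1A_2 × A_1A_3 = (-6, -18, -3) and equation n·P = -6.
Checking the remaining points: n·A_4 = -6, n·A_5 = -6.
All equal -6, so all 5 points lie in one plane.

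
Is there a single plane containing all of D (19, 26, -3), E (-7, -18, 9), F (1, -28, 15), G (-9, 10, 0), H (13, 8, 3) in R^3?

No

The plane through D, E, F has normal n = DE × DF = (-144, 252, 612) and equation n·P = 1980.
Checking the remaining points: n·G = 3816, n·H = 1980.
Since n·G = 3816 ≠ 1980, G is off the plane and the points are not all coplanar.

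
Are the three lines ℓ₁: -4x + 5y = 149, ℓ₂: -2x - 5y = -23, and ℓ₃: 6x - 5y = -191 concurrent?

Yes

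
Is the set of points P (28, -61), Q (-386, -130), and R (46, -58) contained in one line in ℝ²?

Yes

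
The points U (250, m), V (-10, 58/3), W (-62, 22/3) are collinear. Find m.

238/3

Collinearity: (U − V) must be parallel to (W − V) = (-52, -12).
Cross-multiplying the components: (m − 58/3)·(-52) = (260)·(-12).
Solving gives m = 238/3.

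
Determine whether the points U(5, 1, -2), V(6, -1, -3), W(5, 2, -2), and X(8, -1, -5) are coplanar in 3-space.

A normal to the plane through U, V, W is n = UV × UW = (1, 0, 1).
The plane has equation n·P = 3. For X: n·X = 3.
Equal, so X lies in the plane and all four are coplanar.

Yes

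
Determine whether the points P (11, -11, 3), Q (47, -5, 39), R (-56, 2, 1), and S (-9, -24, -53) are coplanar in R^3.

The four points are coplanar iff the 3×3 determinant with rows PQ, PR, PS is zero.
Rows: (36, 6, 36), (-67, 13, -2), (-20, -13, -56).
Expanding along the first row: (36)(-754) − (6)(3712) + (36)(1131) = -8700.
Nonzero ⇒ not coplanar.

No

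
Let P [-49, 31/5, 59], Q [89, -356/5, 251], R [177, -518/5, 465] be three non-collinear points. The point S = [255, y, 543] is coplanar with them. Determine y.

The plane through P, Q, R has equation −(51714/5)x − 12636y + 2340z = 566514.
Substituting S: (-12636)y + (-1366794) = 566514, so y = -153.

-153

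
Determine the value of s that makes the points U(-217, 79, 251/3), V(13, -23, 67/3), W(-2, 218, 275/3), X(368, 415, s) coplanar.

The points are coplanar iff UV · (UW × UX) = 0.
Expanding, this is linear in s: (53900)s + (-15145900/3) = 0.
So s = 281/3.

281/3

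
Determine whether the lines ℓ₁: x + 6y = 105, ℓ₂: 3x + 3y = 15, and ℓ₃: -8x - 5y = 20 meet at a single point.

Lines aᵢx + bᵢy = cᵢ with pairwise distinct directions are concurrent exactly when det[aᵢ bᵢ cᵢ] = 0.
Here the determinant is 0.
It vanishes, so the lines are concurrent at (-15, 20).

Yes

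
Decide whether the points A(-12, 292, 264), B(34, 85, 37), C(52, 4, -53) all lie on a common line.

No

AB = (46, -207, -227), AC = (64, -288, -317).
Comparing components 2 and 3: (-207)(-317) − (-227)(-288) = 243 ≠ 0, so AB and AC are not parallel and the points are not collinear.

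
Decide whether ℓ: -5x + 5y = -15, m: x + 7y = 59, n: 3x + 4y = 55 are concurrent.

No

Intersecting ℓ and m: solving the 2×2 system gives (x, y) = (10, 7).
Substitute into n: (3)(10) + (4)(7) = 58.
But n requires 55 ≠ 58, so the three lines have no common point.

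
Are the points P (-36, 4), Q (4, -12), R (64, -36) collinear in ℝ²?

Yes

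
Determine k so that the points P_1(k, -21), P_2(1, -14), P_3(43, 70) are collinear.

-5/2

The three points are collinear iff det[P_1P_2; P_1P_3] = 0.
This determinant is linear in k: (-84)k + (-210) = 0, so k = -5/2.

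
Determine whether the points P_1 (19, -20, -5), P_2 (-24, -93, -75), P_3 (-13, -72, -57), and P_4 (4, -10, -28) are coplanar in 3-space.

Yes

With P_1 as base: P_1P_2 = (-43, -73, -70), P_1P_3 = (-32, -52, -52), P_1P_4 = (-15, 10, -23).
P_1P_3 × P_1P_4 = (1716, 44, -1100).
P_1P_2 · (P_1P_3 × P_1P_4) = 0.
The scalar triple product vanishes, so the four points are coplanar.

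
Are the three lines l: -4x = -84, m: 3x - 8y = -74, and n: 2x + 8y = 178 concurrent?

No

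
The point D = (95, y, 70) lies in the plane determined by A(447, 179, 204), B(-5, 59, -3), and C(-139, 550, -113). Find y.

The plane through A, B, C has equation 114837x − 21982y − 238012z = -1157087.
Substituting D: (-21982)y + (-5751325) = -1157087, so y = -209.

-209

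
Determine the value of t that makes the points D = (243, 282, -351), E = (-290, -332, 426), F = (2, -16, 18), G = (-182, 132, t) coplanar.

Normal to plane DEF: n = (4980, 9420, 10860); plane equation n·P = 54720.
Requiring n·G = 54720: (10860)t + (337080) = 54720.
So t = -26.

-26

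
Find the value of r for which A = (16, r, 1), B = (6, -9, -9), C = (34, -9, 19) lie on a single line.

Direction BC = (28, 0, 28). From the x-coordinate of A, the parameter along the line is τ = (16 − 6)/28 = 5/14.
Then r = (-9) + 5/14·(0) = -9.

-9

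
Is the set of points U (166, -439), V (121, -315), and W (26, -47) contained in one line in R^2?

UV = (-45, 124), UW = (-140, 392).
Twice the signed area of △UVW is (-45)(392) − (124)(-140) = -280.
The area is nonzero, so the three points are not collinear.

No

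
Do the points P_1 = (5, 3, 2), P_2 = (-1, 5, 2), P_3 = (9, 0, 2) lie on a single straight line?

No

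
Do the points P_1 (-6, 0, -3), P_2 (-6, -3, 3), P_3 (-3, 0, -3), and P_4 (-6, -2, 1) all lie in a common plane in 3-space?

Yes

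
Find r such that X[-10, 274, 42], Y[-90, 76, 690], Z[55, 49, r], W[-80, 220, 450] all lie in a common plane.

30

The points are coplanar iff XY · (XZ × XW) = 0.
Expanding, this is linear in r: (9540)r + (-286200) = 0.
So r = 30.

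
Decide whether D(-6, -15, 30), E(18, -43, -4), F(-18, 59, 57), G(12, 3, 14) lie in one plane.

No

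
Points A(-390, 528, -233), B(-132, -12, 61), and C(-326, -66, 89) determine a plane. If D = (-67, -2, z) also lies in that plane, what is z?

56

A normal to the plane is n = AB × AC = (756, -64260, -118692).
D lies in the plane iff n · AD = 0.
This gives (-118692)z + (6646752) = 0, so z = 56.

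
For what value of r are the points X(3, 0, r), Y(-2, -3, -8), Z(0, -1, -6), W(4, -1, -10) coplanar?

Coplanarity ⇔ det[XY; XZ; XW] = 0.
Expanding, this is linear in r: (8)r + (56) = 0.
So r = -7.

-7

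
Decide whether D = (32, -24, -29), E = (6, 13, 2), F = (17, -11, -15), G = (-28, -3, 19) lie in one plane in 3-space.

No

A normal to the plane through D, E, F is n = DE × DF = (115, -101, 217).
The plane has equation n·P = -189. For G: n·G = 1206.
1206 ≠ -189, so G is off the plane.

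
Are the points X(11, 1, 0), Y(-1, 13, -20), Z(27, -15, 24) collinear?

XY = (-12, 12, -20), XZ = (16, -16, 24).
Comparing components 2 and 3: (12)(24) − (-20)(-16) = -32 ≠ 0, so XY and XZ are not parallel and the points are not collinear.

No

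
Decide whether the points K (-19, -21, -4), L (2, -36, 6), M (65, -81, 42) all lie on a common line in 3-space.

KL = (21, -15, 10), KM = (84, -60, 46).
Comparing components 2 and 3: (-15)(46) − (10)(-60) = -90 ≠ 0, so KL and KM are not parallel and the points are not collinear.

No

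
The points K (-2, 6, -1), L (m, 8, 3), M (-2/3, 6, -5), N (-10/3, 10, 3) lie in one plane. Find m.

-10/3

Normal to plane KMN: n = (16, 0, 16/3); plane equation n·P = -112/3.
Requiring n·L = -112/3: (16)m + (16) = -112/3.
So m = -10/3.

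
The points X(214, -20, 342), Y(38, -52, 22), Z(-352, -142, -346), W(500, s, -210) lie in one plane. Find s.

92

Coplanarity ⇔ det[XY; XZ; XW] = 0.
Expanding, this is linear in s: (60032)s + (-5522944) = 0.
So s = 92.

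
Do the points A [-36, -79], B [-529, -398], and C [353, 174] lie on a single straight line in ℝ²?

AB = (-493, -319), AC = (389, 253).
If collinear, AC would be a scalar multiple of AB. But (-493)·(253) ≠ (-319)·(389) (difference -638), so they are not parallel; the points are not collinear.

No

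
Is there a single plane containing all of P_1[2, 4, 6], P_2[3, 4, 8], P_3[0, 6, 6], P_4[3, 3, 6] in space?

Yes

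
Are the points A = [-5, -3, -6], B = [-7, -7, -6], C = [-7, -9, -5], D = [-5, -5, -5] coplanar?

Yes

With A as base: AB = (-2, -4, 0), AC = (-2, -6, 1), AD = (0, -2, 1).
AC × AD = (-4, 2, 4).
AB · (AC × AD) = 0.
The scalar triple product vanishes, so the four points are coplanar.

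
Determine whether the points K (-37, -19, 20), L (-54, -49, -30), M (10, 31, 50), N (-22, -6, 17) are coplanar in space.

A normal to the plane through K, L, M is n = KL × KM = (1600, -1840, 560).
The plane has equation n·P = -13040. For N: n·N = -14640.
-14640 ≠ -13040, so N is off the plane.

No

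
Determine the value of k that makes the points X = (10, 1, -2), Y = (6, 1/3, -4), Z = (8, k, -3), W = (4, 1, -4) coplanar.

2/3

Normal to plane XYW: n = (4/3, 4, -4); plane equation n·P = 76/3.
Requiring n·Z = 76/3: (4)k + (68/3) = 76/3.
So k = 2/3.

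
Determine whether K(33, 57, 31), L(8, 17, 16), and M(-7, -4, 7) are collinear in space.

No

KL = (-25, -40, -15), KM = (-40, -61, -24).
Comparing components 2 and 3: (-40)(-24) − (-15)(-61) = 45 ≠ 0, so KL and KM are not parallel and the points are not collinear.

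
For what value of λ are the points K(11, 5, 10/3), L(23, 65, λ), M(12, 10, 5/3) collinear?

Collinearity requires KL × KM = 0; each component is linear in λ.
The x-component gives (-5)λ + (-250/3) = 0, so λ = -50/3.
The remaining components then also vanish.

-50/3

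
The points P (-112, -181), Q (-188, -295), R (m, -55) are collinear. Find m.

The three points are collinear iff det[PQ; PR] = 0.
This determinant is linear in m: (114)m + (3192) = 0, so m = -28.

-28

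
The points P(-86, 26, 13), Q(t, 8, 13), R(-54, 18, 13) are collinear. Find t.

Direction PR = (32, -8, 0). From the y-coordinate of Q, the parameter along the line is τ = (8 − 26)/(-8) = 9/4.
Then t = (-86) + 9/4·(32) = -14.

-14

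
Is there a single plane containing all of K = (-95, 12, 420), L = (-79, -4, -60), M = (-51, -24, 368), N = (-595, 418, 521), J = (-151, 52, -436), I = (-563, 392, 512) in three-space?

Yes

The plane through K, L, M has normal n = KL × KM = (-16448, -20288, 128) and equation n·P = 1372864.
Checking the remaining points: n·N = 1372864, n·J = 1372864, n·I = 1372864.
All equal 1372864, so all 6 points lie in one plane.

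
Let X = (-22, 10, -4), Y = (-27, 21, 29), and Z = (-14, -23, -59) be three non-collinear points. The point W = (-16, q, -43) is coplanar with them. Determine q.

1

The plane through X, Y, Z has equation 484x − 11y + 77z = -11066.
Substituting W: (-11)q + (-11055) = -11066, so q = 1.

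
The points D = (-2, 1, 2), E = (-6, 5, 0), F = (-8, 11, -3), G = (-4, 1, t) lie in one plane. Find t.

2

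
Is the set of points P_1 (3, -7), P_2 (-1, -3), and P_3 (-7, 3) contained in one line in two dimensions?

Yes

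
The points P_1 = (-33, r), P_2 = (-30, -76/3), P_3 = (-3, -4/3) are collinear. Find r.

-28

Collinearity: (P_1 − P_2) must be parallel to (P_3 − P_2) = (27, 24).
Cross-multiplying the components: (r − (-76/3))·(27) = (-3)·(24).
Solving gives r = -28.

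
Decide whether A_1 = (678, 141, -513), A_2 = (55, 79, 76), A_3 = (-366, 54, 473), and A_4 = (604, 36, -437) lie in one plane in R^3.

No

A normal to the plane through A_1, A_2, A_3 is n = A_1A_2 × A_1A_3 = (-9889, -638, -10527).
The plane has equation n·P = -1394349. For A_4: n·A_4 = -1395625.
-1395625 ≠ -1394349, so A_4 is off the plane.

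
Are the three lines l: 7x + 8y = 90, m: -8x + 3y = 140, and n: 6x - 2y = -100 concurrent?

Yes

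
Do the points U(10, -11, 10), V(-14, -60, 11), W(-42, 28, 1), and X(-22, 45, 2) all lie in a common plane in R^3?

Yes

With U as base: UV = (-24, -49, 1), UW = (-52, 39, -9), UX = (-32, 56, -8).
UW × UX = (192, -128, -1664).
UV · (UW × UX) = 0.
The scalar triple product vanishes, so the four points are coplanar.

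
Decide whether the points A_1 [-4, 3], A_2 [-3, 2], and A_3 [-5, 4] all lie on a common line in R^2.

Yes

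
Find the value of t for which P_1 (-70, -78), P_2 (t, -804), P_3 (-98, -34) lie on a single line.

Collinearity: (P_2 − P_1) must be parallel to (P_3 − P_1) = (-28, 44).
Cross-multiplying the components: (t − (-70))·(44) = (-726)·(-28).
Solving gives t = 392.

392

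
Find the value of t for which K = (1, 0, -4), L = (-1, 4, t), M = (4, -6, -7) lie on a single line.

-2

Direction KM = (3, -6, -3). From the x-coordinate of L, the parameter along the line is τ = (-1 − 1)/3 = -2/3.
Then t = (-4) + (-2/3)·(-3) = -2.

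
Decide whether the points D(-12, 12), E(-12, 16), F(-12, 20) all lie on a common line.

Yes

DE = (0, 4), DF = (0, 8).
Checking proportionality: DF = 2·DE, so the vectors are parallel and the points are collinear.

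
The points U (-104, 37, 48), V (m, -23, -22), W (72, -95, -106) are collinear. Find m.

-24

Direction UW = (176, -132, -154). From the y-coordinate of V, the parameter along the line is τ = (-23 − 37)/(-132) = 5/11.
Then m = (-104) + 5/11·(176) = -24.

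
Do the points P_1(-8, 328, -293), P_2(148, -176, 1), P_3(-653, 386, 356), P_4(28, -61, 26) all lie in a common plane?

No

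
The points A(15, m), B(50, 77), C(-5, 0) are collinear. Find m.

The three points are collinear iff det[AB; AC] = 0.
This determinant is linear in m: (-55)m + (1540) = 0, so m = 28.

28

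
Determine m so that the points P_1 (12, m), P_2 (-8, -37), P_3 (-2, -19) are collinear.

23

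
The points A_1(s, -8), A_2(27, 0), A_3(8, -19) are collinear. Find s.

The three points are collinear iff det[A_1A_2; A_1A_3] = 0.
This determinant is linear in s: (19)s + (-361) = 0, so s = 19.

19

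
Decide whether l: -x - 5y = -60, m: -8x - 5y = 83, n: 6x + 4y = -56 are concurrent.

The three lines meet at one point iff the augmented coefficient matrix [aᵢ bᵢ cᵢ] has rank < 3, i.e. its determinant vanishes.
Here the determinant is -78.
Nonzero, so no common point exists.

No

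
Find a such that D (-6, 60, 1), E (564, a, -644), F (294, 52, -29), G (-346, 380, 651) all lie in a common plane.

-252

Normal to plane DFG: n = (4400, -184800, 93280); plane equation n·P = -11021120.
Requiring n·E = -11021120: (-184800)a + (-57590720) = -11021120.
So a = -252.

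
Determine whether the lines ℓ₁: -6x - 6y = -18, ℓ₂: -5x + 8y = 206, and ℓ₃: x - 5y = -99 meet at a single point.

The three lines meet at one point iff the augmented coefficient matrix [aᵢ bᵢ cᵢ] has rank < 3, i.e. its determinant vanishes.
Here the determinant is 0.
It vanishes, so the lines are concurrent at (-14, 17).

Yes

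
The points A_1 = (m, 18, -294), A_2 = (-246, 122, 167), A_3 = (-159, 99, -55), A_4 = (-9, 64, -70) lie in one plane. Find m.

177

The points are coplanar iff A_1A_2 · (A_1A_3 × A_1A_4) = 0.
Expanding, this is linear in m: (7425)m + (-1314225) = 0.
So m = 177.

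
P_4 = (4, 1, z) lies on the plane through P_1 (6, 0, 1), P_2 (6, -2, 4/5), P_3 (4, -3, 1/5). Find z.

Coplanarity requires P_1P_2 · (P_1P_3 × P_1P_4) = 0.
P_1P_2 = (0, -2, -1/5), P_1P_3 = (-2, -3, -4/5); the triple product is linear in z with coefficient -4 and constant term 12/5.
Setting it to zero: z = 3/5.

3/5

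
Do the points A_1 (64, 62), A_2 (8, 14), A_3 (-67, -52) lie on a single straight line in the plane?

A_1A_2 = (-56, -48), A_1A_3 = (-131, -114).
If collinear, A_1A_3 would be a scalar multiple of A_1A_2. But (-56)·(-114) ≠ (-48)·(-131) (difference 96), so they are not parallel; the points are not collinear.

No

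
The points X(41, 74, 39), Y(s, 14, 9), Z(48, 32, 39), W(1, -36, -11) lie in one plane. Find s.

Normal to plane XZW: n = (2100, 350, -2450); plane equation n·P = 16450.
Requiring n·Y = 16450: (2100)s + (-17150) = 16450.
So s = 16.

16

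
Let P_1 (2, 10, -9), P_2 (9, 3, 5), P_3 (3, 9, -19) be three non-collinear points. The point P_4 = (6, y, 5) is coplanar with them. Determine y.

Coplanarity requires P_1P_2 · (P_1P_3 × P_1P_4) = 0.
P_1P_2 = (7, -7, 14), P_1P_3 = (1, -1, -10); the triple product is linear in y with coefficient 84 and constant term -504.
Setting it to zero: y = 6.

6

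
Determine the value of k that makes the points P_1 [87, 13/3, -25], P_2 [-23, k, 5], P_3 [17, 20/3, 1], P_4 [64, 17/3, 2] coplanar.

23/3

The points are coplanar iff P_1P_2 · (P_1P_3 × P_1P_4) = 0.
Expanding, this is linear in k: (1292)k + (-29716/3) = 0.
So k = 23/3.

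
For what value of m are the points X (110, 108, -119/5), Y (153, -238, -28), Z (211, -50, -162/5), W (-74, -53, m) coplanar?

-9

Normal to plane XYZ: n = (2312, -272/5, 28152); plane equation n·P = -2107864/5.
Requiring n·W = -2107864/5: (28152)m + (-841024/5) = -2107864/5.
So m = -9.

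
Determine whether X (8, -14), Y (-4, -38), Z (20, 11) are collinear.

No

XY = (-12, -24), XZ = (12, 25).
Twice the signed area of △XYZ is (-12)(25) − (-24)(12) = -12.
The area is nonzero, so the three points are not collinear.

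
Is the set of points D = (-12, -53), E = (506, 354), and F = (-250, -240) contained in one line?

Yes

DE = (518, 407), DF = (-238, -187).
Checking proportionality: DF = -17/37·DE, so the vectors are parallel and the points are collinear.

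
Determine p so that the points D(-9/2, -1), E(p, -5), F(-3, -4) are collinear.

-5/2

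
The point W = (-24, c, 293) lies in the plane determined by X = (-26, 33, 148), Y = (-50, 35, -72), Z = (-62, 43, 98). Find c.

A normal to the plane is n = XY × XZ = (2100, 6720, -168).
W lies in the plane iff n · XW = 0.
This gives (6720)c + (-241920) = 0, so c = 36.

36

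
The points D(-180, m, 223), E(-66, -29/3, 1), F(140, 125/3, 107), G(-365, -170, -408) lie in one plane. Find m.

Coplanarity ⇔ det[DE; DF; DG] = 0.
Expanding, this is linear in m: (-52560)m + (2960880) = 0.
So m = 169/3.

169/3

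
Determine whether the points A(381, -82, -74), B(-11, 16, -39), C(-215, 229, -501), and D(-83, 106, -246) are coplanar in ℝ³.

A normal to the plane through A, B, C is n = AB × AC = (-52731, -188244, -63504).
The plane has equation n·P = 44793. For D: n·D = 44793.
Equal, so D lies in the plane and all four are coplanar.

Yes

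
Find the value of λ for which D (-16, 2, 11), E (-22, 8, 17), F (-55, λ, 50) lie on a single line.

Direction DE = (-6, 6, 6). From the x-coordinate of F, the parameter along the line is τ = (-55 − (-16))/(-6) = 13/2.
Then λ = 2 + 13/2·(6) = 41.

41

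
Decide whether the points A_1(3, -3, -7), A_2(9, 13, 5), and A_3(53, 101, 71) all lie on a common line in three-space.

No

A_1A_2 = (6, 16, 12), A_1A_3 = (50, 104, 78).
A_1A_2 × A_1A_3 = (0, 132, -176).
The cross product is nonzero, so the points do not lie on one line.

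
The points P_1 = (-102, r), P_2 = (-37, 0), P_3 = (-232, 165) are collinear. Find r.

Collinearity: (P_1 − P_2) must be parallel to (P_3 − P_2) = (-195, 165).
Cross-multiplying the components: (r − 0)·(-195) = (-65)·(165).
Solving gives r = 55.

55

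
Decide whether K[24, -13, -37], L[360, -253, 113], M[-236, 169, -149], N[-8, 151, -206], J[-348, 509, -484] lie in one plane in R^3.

The plane through K, L, M has normal n = KL × KM = (-420, -1368, -1248) and equation n·P = 53880.
Checking the remaining points: n·N = 53880, n·J = 53880.
All equal 53880, so all 5 points lie in one plane.

Yes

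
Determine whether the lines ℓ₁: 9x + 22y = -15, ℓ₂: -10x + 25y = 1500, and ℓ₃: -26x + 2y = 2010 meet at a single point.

Intersecting ℓ₁ and ℓ₂: solving the 2×2 system gives (x, y) = (-75, 30).
Substitute into ℓ₃: (-26)(-75) + (2)(30) = 2010.
This equals 2010, so (-75, 30) lies on all three lines and they are concurrent.

Yes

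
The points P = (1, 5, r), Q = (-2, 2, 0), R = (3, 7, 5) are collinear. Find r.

Collinearity requires PQ × PR = 0; each component is linear in r.
The x-component gives (5)r + (-15) = 0, so r = 3.
The remaining components then also vanish.

3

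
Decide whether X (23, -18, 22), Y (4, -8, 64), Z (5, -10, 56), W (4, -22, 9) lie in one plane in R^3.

The four points are coplanar iff the 3×3 determinant with rows XY, XZ, XW is zero.
Rows: (-19, 10, 42), (-18, 8, 34), (-19, -4, -13).
Expanding along the first row: (-19)(32) − (10)(880) + (42)(224) = 0.
Zero determinant ⇒ coplanar.

Yes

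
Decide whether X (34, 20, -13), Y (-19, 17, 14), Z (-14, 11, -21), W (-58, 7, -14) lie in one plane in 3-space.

With X as base: XY = (-53, -3, 27), XZ = (-48, -9, -8), XW = (-92, -13, -1).
XZ × XW = (-95, 688, -204).
XY · (XZ × XW) = -2537.
Since -2537 ≠ 0, the four points are not coplanar.

No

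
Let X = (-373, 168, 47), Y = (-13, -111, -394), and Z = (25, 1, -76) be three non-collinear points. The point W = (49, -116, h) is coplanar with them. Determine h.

-359

The plane through X, Y, Z has equation −39330x − 131238y + 50922z = -4984560.
Substituting W: (50922)h + (13296438) = -4984560, so h = -359.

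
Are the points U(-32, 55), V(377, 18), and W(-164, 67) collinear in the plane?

UV = (409, -37), UW = (-132, 12).
If collinear, UW would be a scalar multiple of UV. But (409)·(12) ≠ (-37)·(-132) (difference 24), so they are not parallel; the points are not collinear.

No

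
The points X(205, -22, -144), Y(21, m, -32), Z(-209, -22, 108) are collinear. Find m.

-22

Collinearity requires XY × XZ = 0; each component is linear in m.
The x-component gives (252)m + (5544) = 0, so m = -22.
The remaining components then also vanish.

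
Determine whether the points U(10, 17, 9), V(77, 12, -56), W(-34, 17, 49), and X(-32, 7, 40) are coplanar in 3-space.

A normal to the plane through U, V, W is n = UV × UW = (-200, 180, -220).
The plane has equation n·P = -920. For X: n·X = -1140.
-1140 ≠ -920, so X is off the plane.

No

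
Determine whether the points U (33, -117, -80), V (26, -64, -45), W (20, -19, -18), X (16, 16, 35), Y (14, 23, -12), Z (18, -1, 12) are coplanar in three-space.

Yes

The plane through U, V, W has normal n = UV × UW = (-144, -21, 3) and equation n·P = -2535.
Checking the remaining points: n·X = -2535, n·Y = -2535, n·Z = -2535.
All equal -2535, so all 6 points lie in one plane.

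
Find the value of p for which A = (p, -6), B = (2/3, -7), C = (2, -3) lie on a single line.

Collinearity: (A − B) must be parallel to (C − B) = (4/3, 4).
Cross-multiplying the components: (p − 2/3)·(4) = (1)·(4/3).
Solving gives p = 1.

1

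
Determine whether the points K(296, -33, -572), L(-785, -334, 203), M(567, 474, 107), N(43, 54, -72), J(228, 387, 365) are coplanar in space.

The plane through K, L, M has normal n = KL × KM = (-597304, 944024, -466496) and equation n·P = 58880936.
Checking the remaining points: n·N = 58880936, n·J = 58880936.
All equal 58880936, so all 5 points lie in one plane.

Yes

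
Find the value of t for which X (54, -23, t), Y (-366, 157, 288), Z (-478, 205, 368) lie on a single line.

-12

Direction YZ = (-112, 48, 80). From the x-coordinate of X, the parameter along the line is τ = (54 − (-366))/(-112) = -15/4.
Then t = 288 + (-15/4)·(80) = -12.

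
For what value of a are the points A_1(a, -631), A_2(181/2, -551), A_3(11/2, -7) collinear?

The three points are collinear iff det[A_1A_2; A_1A_3] = 0.
This determinant is linear in a: (-544)a + (56032) = 0, so a = 103.

103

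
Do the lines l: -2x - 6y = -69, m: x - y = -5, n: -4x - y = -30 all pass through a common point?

Intersecting l and m: solving the 2×2 system gives (x, y) = (39/8, 79/8).
Substitute into n: (-4)(39/8) + (-1)(79/8) = -235/8.
But n requires -30 ≠ -235/8, so the three lines have no common point.

No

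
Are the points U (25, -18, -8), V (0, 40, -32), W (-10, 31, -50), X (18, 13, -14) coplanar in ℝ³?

No

The four points are coplanar iff the 3×3 determinant with rows UV, UW, UX is zero.
Rows: (-25, 58, -24), (-35, 49, -42), (-7, 31, -6).
Expanding along the first row: (-25)(1008) − (58)(-84) + (-24)(-742) = -2520.
Nonzero ⇒ not coplanar.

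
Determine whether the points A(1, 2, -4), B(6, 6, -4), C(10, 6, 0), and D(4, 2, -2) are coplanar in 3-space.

No

With A as base: AB = (5, 4, 0), AC = (9, 4, 4), AD = (3, 0, 2).
AC × AD = (8, -6, -12).
AB · (AC × AD) = 16.
Since 16 ≠ 0, the four points are not coplanar.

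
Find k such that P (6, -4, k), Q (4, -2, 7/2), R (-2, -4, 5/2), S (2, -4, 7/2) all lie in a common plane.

9/2

Coplanarity ⇔ det[PQ; PR; PS] = 0.
Expanding, this is linear in k: (-8)k + (36) = 0.
So k = 9/2.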